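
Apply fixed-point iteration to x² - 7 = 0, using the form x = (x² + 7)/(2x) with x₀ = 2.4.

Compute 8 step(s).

Equation: x² - 7 = 0
Fixed-point form: x = (x² + 7)/(2x)
x₀ = 2.4

x_1 = g(2.400000) = 2.658333
x_2 = g(2.658333) = 2.645781
x_3 = g(2.645781) = 2.645751
x_4 = g(2.645751) = 2.645751
x_5 = g(2.645751) = 2.645751
x_6 = g(2.645751) = 2.645751
x_7 = g(2.645751) = 2.645751
x_8 = g(2.645751) = 2.645751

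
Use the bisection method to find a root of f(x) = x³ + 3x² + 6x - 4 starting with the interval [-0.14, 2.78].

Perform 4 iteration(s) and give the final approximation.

f(x) = x³ + 3x² + 6x - 4
Initial interval: [-0.14, 2.78]

Iteration 1:
  c_1 = (-0.140000 + 2.780000)/2 = 1.320000
  f(c_1) = f(1.320000) = 11.447168
  f(a) × f(c) < 0, new interval: [-0.140000, 1.320000]
Iteration 2:
  c_2 = (-0.140000 + 1.320000)/2 = 0.590000
  f(c_2) = f(0.590000) = 0.789679
  f(a) × f(c) < 0, new interval: [-0.140000, 0.590000]
Iteration 3:
  c_3 = (-0.140000 + 0.590000)/2 = 0.225000
  f(c_3) = f(0.225000) = -2.486734
  f(a) × f(c) ≥ 0, new interval: [0.225000, 0.590000]
Iteration 4:
  c_4 = (0.225000 + 0.590000)/2 = 0.407500
  f(c_4) = f(0.407500) = -0.989163
  f(a) × f(c) ≥ 0, new interval: [0.407500, 0.590000]

After 4 iteration(s), the approximation is c_4 = 0.407500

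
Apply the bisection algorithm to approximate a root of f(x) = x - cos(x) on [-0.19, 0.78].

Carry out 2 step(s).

f(x) = x - cos(x)
Initial interval: [-0.19, 0.78]

Iteration 1:
  c_1 = (-0.190000 + 0.780000)/2 = 0.295000
  f(c_1) = f(0.295000) = -0.661802
  f(a) × f(c) ≥ 0, new interval: [0.295000, 0.780000]
Iteration 2:
  c_2 = (0.295000 + 0.780000)/2 = 0.537500
  f(c_2) = f(0.537500) = -0.321491
  f(a) × f(c) ≥ 0, new interval: [0.537500, 0.780000]

After 2 iteration(s), the approximation is c_2 = 0.537500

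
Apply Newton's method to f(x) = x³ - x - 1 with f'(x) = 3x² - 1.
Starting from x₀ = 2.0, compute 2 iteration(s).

f(x) = x³ - x - 1
f'(x) = 3x² - 1
x₀ = 2.0

Newton-Raphson formula: x_{n+1} = x_n - f(x_n)/f'(x_n)

Iteration 1:
  f(2.000000) = 5.000000
  f'(2.000000) = 11.000000
  x_1 = 2.000000 - 5.000000/11.000000 = 1.545455
Iteration 2:
  f(1.545455) = 1.145755
  f'(1.545455) = 6.165289
  x_2 = 1.545455 - 1.145755/6.165289 = 1.359615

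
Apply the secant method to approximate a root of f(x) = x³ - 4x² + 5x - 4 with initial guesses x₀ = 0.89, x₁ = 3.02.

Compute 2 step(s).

f(x) = x³ - 4x² + 5x - 4
x₀ = 0.89, x₁ = 3.02

Secant formula: x_{n+1} = x_n - f(x_n)(x_n - x_{n-1})/(f(x_n) - f(x_{n-1}))

Iteration 1:
  f(0.890000) = -2.013431
  f(3.020000) = 2.162008
  x_2 = 3.020000 - 2.162008×(3.020000 - 0.890000)/(2.162008 - (-2.013431))
       = 1.917104
Iteration 2:
  f(3.020000) = 2.162008
  f(1.917104) = -2.069722
  x_3 = 1.917104 - (-2.069722)×(1.917104 - 3.020000)/(-2.069722 - 2.162008)
       = 2.456526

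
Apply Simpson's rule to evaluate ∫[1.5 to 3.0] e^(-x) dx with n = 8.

f(x) = e^(-x)
a = 1.5, b = 3.0, n = 8
h = (b - a)/n = 0.187500

Simpson's rule: (h/3)[f(x₀) + 4f(x₁) + 2f(x₂) + ... + f(xₙ)]

x_0 = 1.5000, f(x_0) = 0.223130, coefficient = 1
x_1 = 1.6875, f(x_1) = 0.184981, coefficient = 4
x_2 = 1.8750, f(x_2) = 0.153355, coefficient = 2
x_3 = 2.0625, f(x_3) = 0.127136, coefficient = 4
x_4 = 2.2500, f(x_4) = 0.105399, coefficient = 2
x_5 = 2.4375, f(x_5) = 0.087379, coefficient = 4
x_6 = 2.6250, f(x_6) = 0.072440, coefficient = 2
x_7 = 2.8125, f(x_7) = 0.060055, coefficient = 4
x_8 = 3.0000, f(x_8) = 0.049787, coefficient = 1

I ≈ (0.187500/3) × 2.773508 = 0.173344
Exact value: 0.173343
Error: 0.000001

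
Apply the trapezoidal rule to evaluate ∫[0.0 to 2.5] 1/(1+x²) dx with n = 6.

f(x) = 1/(1+x²)
a = 0.0, b = 2.5, n = 6
h = (b - a)/n = 0.416667

Trapezoidal rule: (h/2)[f(x₀) + 2f(x₁) + 2f(x₂) + ... + f(xₙ)]

x_0 = 0.0000, f(x_0) = 1.000000, coefficient = 1
x_1 = 0.4167, f(x_1) = 0.852071, coefficient = 2
x_2 = 0.8333, f(x_2) = 0.590164, coefficient = 2
x_3 = 1.2500, f(x_3) = 0.390244, coefficient = 2
x_4 = 1.6667, f(x_4) = 0.264706, coefficient = 2
x_5 = 2.0833, f(x_5) = 0.187256, coefficient = 2
x_6 = 2.5000, f(x_6) = 0.137931, coefficient = 1

I ≈ (0.416667/2) × 5.706813 = 1.188919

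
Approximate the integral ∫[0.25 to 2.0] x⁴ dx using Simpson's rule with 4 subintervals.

f(x) = x⁴
a = 0.25, b = 2.0, n = 4
h = (b - a)/n = 0.437500

Simpson's rule: (h/3)[f(x₀) + 4f(x₁) + 2f(x₂) + ... + f(xₙ)]

x_0 = 0.2500, f(x_0) = 0.003906, coefficient = 1
x_1 = 0.6875, f(x_1) = 0.223404, coefficient = 4
x_2 = 1.1250, f(x_2) = 1.601807, coefficient = 2
x_3 = 1.5625, f(x_3) = 5.960464, coefficient = 4
x_4 = 2.0000, f(x_4) = 16.000000, coefficient = 1

I ≈ (0.437500/3) × 43.942993 = 6.408353
Exact value: 6.399805
Error: 0.008548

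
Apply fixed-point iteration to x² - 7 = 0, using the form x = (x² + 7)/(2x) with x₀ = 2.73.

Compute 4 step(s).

Equation: x² - 7 = 0
Fixed-point form: x = (x² + 7)/(2x)
x₀ = 2.73

x_1 = g(2.730000) = 2.647051
x_2 = g(2.647051) = 2.645752
x_3 = g(2.645752) = 2.645751
x_4 = g(2.645751) = 2.645751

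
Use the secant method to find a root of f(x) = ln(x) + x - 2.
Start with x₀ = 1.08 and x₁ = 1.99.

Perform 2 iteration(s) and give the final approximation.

f(x) = ln(x) + x - 2
x₀ = 1.08, x₁ = 1.99

Secant formula: x_{n+1} = x_n - f(x_n)(x_n - x_{n-1})/(f(x_n) - f(x_{n-1}))

Iteration 1:
  f(1.080000) = -0.843039
  f(1.990000) = 0.678135
  x_2 = 1.990000 - 0.678135×(1.990000 - 1.080000)/(0.678135 - (-0.843039))
       = 1.584325
Iteration 2:
  f(1.990000) = 0.678135
  f(1.584325) = 0.044483
  x_3 = 1.584325 - 0.044483×(1.584325 - 1.990000)/(0.044483 - 0.678135)
       = 1.555846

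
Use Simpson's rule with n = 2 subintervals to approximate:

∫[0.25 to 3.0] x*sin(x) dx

f(x) = x*sin(x)
a = 0.25, b = 3.0, n = 2
h = (b - a)/n = 1.375000

Simpson's rule: (h/3)[f(x₀) + 4f(x₁) + 2f(x₂) + ... + f(xₙ)]

x_0 = 0.2500, f(x_0) = 0.061851, coefficient = 1
x_1 = 1.6250, f(x_1) = 1.622613, coefficient = 4
x_2 = 3.0000, f(x_2) = 0.423360, coefficient = 1

I ≈ (1.375000/3) × 6.975665 = 3.197180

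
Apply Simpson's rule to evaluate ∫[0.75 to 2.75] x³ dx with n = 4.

f(x) = x³
a = 0.75, b = 2.75, n = 4
h = (b - a)/n = 0.500000

Simpson's rule: (h/3)[f(x₀) + 4f(x₁) + 2f(x₂) + ... + f(xₙ)]

x_0 = 0.7500, f(x_0) = 0.421875, coefficient = 1
x_1 = 1.2500, f(x_1) = 1.953125, coefficient = 4
x_2 = 1.7500, f(x_2) = 5.359375, coefficient = 2
x_3 = 2.2500, f(x_3) = 11.390625, coefficient = 4
x_4 = 2.7500, f(x_4) = 20.796875, coefficient = 1

I ≈ (0.500000/3) × 85.312500 = 14.218750
Exact value: 14.218750
Error: 0.000000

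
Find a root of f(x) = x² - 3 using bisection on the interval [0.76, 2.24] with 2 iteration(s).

f(x) = x² - 3
Initial interval: [0.76, 2.24]

Iteration 1:
  c_1 = (0.760000 + 2.240000)/2 = 1.500000
  f(c_1) = f(1.500000) = -0.750000
  f(a) × f(c) ≥ 0, new interval: [1.500000, 2.240000]
Iteration 2:
  c_2 = (1.500000 + 2.240000)/2 = 1.870000
  f(c_2) = f(1.870000) = 0.496900
  f(a) × f(c) < 0, new interval: [1.500000, 1.870000]

After 2 iteration(s), the approximation is c_2 = 1.870000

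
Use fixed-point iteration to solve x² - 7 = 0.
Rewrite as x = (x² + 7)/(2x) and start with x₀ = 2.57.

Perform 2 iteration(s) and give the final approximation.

Equation: x² - 7 = 0
Fixed-point form: x = (x² + 7)/(2x)
x₀ = 2.57

x_1 = g(2.570000) = 2.646868
x_2 = g(2.646868) = 2.645752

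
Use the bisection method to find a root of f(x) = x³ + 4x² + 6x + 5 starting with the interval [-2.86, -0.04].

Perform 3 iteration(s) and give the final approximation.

f(x) = x³ + 4x² + 6x + 5
Initial interval: [-2.86, -0.04]

Iteration 1:
  c_1 = (-2.860000 + (-0.040000))/2 = -1.450000
  f(c_1) = f(-1.450000) = 1.661375
  f(a) × f(c) < 0, new interval: [-2.860000, -1.450000]
Iteration 2:
  c_2 = (-2.860000 + (-1.450000))/2 = -2.155000
  f(c_2) = f(-2.155000) = 0.638226
  f(a) × f(c) < 0, new interval: [-2.860000, -2.155000]
Iteration 3:
  c_3 = (-2.860000 + (-2.155000))/2 = -2.507500
  f(c_3) = f(-2.507500) = -0.660822
  f(a) × f(c) ≥ 0, new interval: [-2.507500, -2.155000]

After 3 iteration(s), the approximation is c_3 = -2.507500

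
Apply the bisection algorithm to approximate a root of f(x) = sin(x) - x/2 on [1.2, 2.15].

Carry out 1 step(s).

f(x) = sin(x) - x/2
Initial interval: [1.2, 2.15]

Iteration 1:
  c_1 = (1.200000 + 2.150000)/2 = 1.675000
  f(c_1) = f(1.675000) = 0.157076
  f(a) × f(c) ≥ 0, new interval: [1.675000, 2.150000]

After 1 iteration(s), the approximation is c_1 = 1.675000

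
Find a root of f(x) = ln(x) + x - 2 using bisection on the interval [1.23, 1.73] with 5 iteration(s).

f(x) = ln(x) + x - 2
Initial interval: [1.23, 1.73]

Iteration 1:
  c_1 = (1.230000 + 1.730000)/2 = 1.480000
  f(c_1) = f(1.480000) = -0.127958
  f(a) × f(c) ≥ 0, new interval: [1.480000, 1.730000]
Iteration 2:
  c_2 = (1.480000 + 1.730000)/2 = 1.605000
  f(c_2) = f(1.605000) = 0.078124
  f(a) × f(c) < 0, new interval: [1.480000, 1.605000]
Iteration 3:
  c_3 = (1.480000 + 1.605000)/2 = 1.542500
  f(c_3) = f(1.542500) = -0.024096
  f(a) × f(c) ≥ 0, new interval: [1.542500, 1.605000]
Iteration 4:
  c_4 = (1.542500 + 1.605000)/2 = 1.573750
  f(c_4) = f(1.573750) = 0.027211
  f(a) × f(c) < 0, new interval: [1.542500, 1.573750]
Iteration 5:
  c_5 = (1.542500 + 1.573750)/2 = 1.558125
  f(c_5) = f(1.558125) = 0.001608
  f(a) × f(c) < 0, new interval: [1.542500, 1.558125]

After 5 iteration(s), the approximation is c_5 = 1.558125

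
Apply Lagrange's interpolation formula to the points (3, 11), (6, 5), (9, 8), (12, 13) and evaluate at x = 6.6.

Lagrange interpolation formula:
P(x) = Σ yᵢ × Lᵢ(x)
where Lᵢ(x) = Π_{j≠i} (x - xⱼ)/(xᵢ - xⱼ)

L_0(6.6) = (6.6 - 6)/(3 - 6) × (6.6 - 9)/(3 - 9) × (6.6 - 12)/(3 - 12) = -0.048000
L_1(6.6) = (6.6 - 3)/(6 - 3) × (6.6 - 9)/(6 - 9) × (6.6 - 12)/(6 - 12) = 0.864000
L_2(6.6) = (6.6 - 3)/(9 - 3) × (6.6 - 6)/(9 - 6) × (6.6 - 12)/(9 - 12) = 0.216000
L_3(6.6) = (6.6 - 3)/(12 - 3) × (6.6 - 6)/(12 - 6) × (6.6 - 9)/(12 - 9) = -0.032000

P(6.6) = 11×L_0(6.6) + 5×L_1(6.6) + 8×L_2(6.6) + 13×L_3(6.6)
P(6.6) = 5.104000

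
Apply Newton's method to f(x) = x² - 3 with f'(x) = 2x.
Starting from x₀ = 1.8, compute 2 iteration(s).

f(x) = x² - 3
f'(x) = 2x
x₀ = 1.8

Newton-Raphson formula: x_{n+1} = x_n - f(x_n)/f'(x_n)

Iteration 1:
  f(1.800000) = 0.240000
  f'(1.800000) = 3.600000
  x_1 = 1.800000 - 0.240000/3.600000 = 1.733333
Iteration 2:
  f(1.733333) = 0.004444
  f'(1.733333) = 3.466667
  x_2 = 1.733333 - 0.004444/3.466667 = 1.732051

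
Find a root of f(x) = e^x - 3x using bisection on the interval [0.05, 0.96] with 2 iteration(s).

f(x) = e^x - 3x
Initial interval: [0.05, 0.96]

Iteration 1:
  c_1 = (0.050000 + 0.960000)/2 = 0.505000
  f(c_1) = f(0.505000) = 0.141986
  f(a) × f(c) ≥ 0, new interval: [0.505000, 0.960000]
Iteration 2:
  c_2 = (0.505000 + 0.960000)/2 = 0.732500
  f(c_2) = f(0.732500) = -0.117225
  f(a) × f(c) < 0, new interval: [0.505000, 0.732500]

After 2 iteration(s), the approximation is c_2 = 0.732500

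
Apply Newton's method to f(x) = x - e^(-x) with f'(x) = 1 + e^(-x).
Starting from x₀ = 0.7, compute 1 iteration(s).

f(x) = x - e^(-x)
f'(x) = 1 + e^(-x)
x₀ = 0.7

Newton-Raphson formula: x_{n+1} = x_n - f(x_n)/f'(x_n)

Iteration 1:
  f(0.700000) = 0.203415
  f'(0.700000) = 1.496585
  x_1 = 0.700000 - 0.203415/1.496585 = 0.564081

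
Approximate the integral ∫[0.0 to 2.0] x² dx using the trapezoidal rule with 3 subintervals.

f(x) = x²
a = 0.0, b = 2.0, n = 3
h = (b - a)/n = 0.666667

Trapezoidal rule: (h/2)[f(x₀) + 2f(x₁) + 2f(x₂) + ... + f(xₙ)]

x_0 = 0.0000, f(x_0) = 0.000000, coefficient = 1
x_1 = 0.6667, f(x_1) = 0.444444, coefficient = 2
x_2 = 1.3333, f(x_2) = 1.777778, coefficient = 2
x_3 = 2.0000, f(x_3) = 4.000000, coefficient = 1

I ≈ (0.666667/2) × 8.444444 = 2.814815
Exact value: 2.666667
Error: 0.148148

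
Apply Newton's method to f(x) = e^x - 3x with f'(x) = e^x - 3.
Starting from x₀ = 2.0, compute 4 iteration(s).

f(x) = e^x - 3x
f'(x) = e^x - 3
x₀ = 2.0

Newton-Raphson formula: x_{n+1} = x_n - f(x_n)/f'(x_n)

Iteration 1:
  f(2.000000) = 1.389056
  f'(2.000000) = 4.389056
  x_1 = 2.000000 - 1.389056/4.389056 = 1.683518
Iteration 2:
  f(1.683518) = 0.333912
  f'(1.683518) = 2.384467
  x_2 = 1.683518 - 0.333912/2.384467 = 1.543482
Iteration 3:
  f(1.543482) = 0.050415
  f'(1.543482) = 1.680861
  x_3 = 1.543482 - 0.050415/1.680861 = 1.513489
Iteration 4:
  f(1.513489) = 0.002085
  f'(1.513489) = 1.542550
  x_4 = 1.513489 - 0.002085/1.542550 = 1.512137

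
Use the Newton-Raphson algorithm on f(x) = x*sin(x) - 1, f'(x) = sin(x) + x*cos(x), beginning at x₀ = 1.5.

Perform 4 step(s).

f(x) = x*sin(x) - 1
f'(x) = sin(x) + x*cos(x)
x₀ = 1.5

Newton-Raphson formula: x_{n+1} = x_n - f(x_n)/f'(x_n)

Iteration 1:
  f(1.500000) = 0.496242
  f'(1.500000) = 1.103601
  x_1 = 1.500000 - 0.496242/1.103601 = 1.050342
Iteration 2:
  f(1.050342) = -0.088730
  f'(1.050342) = 1.389902
  x_2 = 1.050342 - (-0.088730)/1.389902 = 1.114181
Iteration 3:
  f(1.114181) = 0.000033
  f'(1.114181) = 1.388807
  x_3 = 1.114181 - 0.000033/1.388807 = 1.114157
Iteration 4:
  f(1.114157) = 0.000000
  f'(1.114157) = 1.388809
  x_4 = 1.114157 - 0.000000/1.388809 = 1.114157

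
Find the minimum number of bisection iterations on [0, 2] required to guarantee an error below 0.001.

We need (b-a)/2^n ≤ 0.001
(2 - 0)/2^n ≤ 0.001
2/2^n ≤ 0.001
2^n ≥ 2000
n ≥ log₂(2000) = 10.97
n ≥ 11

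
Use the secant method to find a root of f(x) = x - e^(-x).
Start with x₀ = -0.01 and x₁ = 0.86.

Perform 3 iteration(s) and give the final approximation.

f(x) = x - e^(-x)
x₀ = -0.01, x₁ = 0.86

Secant formula: x_{n+1} = x_n - f(x_n)(x_n - x_{n-1})/(f(x_n) - f(x_{n-1}))

Iteration 1:
  f(-0.010000) = -1.020050
  f(0.860000) = 0.436838
  x_2 = 0.860000 - 0.436838×(0.860000 - (-0.010000))/(0.436838 - (-1.020050))
       = 0.599136
Iteration 2:
  f(0.860000) = 0.436838
  f(0.599136) = 0.049851
  x_3 = 0.599136 - 0.049851×(0.599136 - 0.860000)/(0.049851 - 0.436838)
       = 0.565533
Iteration 3:
  f(0.599136) = 0.049851
  f(0.565533) = -0.002525
  x_4 = 0.565533 - (-0.002525)×(0.565533 - 0.599136)/(-0.002525 - 0.049851)
       = 0.567153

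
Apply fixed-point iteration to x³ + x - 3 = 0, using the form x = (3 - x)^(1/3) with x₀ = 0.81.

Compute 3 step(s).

Equation: x³ + x - 3 = 0
Fixed-point form: x = (3 - x)^(1/3)
x₀ = 0.81

x_1 = g(0.810000) = 1.298618
x_2 = g(1.298618) = 1.193807
x_3 = g(1.193807) = 1.217834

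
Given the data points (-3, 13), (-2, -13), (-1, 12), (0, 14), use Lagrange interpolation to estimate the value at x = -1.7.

Lagrange interpolation formula:
P(x) = Σ yᵢ × Lᵢ(x)
where Lᵢ(x) = Π_{j≠i} (x - xⱼ)/(xᵢ - xⱼ)

L_0(-1.7) = (-1.7 - (-2))/(-3 - (-2)) × (-1.7 - (-1))/(-3 - (-1)) × (-1.7 - 0)/(-3 - 0) = -0.059500
L_1(-1.7) = (-1.7 - (-3))/(-2 - (-3)) × (-1.7 - (-1))/(-2 - (-1)) × (-1.7 - 0)/(-2 - 0) = 0.773500
L_2(-1.7) = (-1.7 - (-3))/(-1 - (-3)) × (-1.7 - (-2))/(-1 - (-2)) × (-1.7 - 0)/(-1 - 0) = 0.331500
L_3(-1.7) = (-1.7 - (-3))/(0 - (-3)) × (-1.7 - (-2))/(0 - (-2)) × (-1.7 - (-1))/(0 - (-1)) = -0.045500

P(-1.7) = 13×L_0(-1.7) + (-13)×L_1(-1.7) + 12×L_2(-1.7) + 14×L_3(-1.7)
P(-1.7) = -7.488000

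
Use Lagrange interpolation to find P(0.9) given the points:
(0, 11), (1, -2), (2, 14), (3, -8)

Lagrange interpolation formula:
P(x) = Σ yᵢ × Lᵢ(x)
where Lᵢ(x) = Π_{j≠i} (x - xⱼ)/(xᵢ - xⱼ)

L_0(0.9) = (0.9 - 1)/(0 - 1) × (0.9 - 2)/(0 - 2) × (0.9 - 3)/(0 - 3) = 0.038500
L_1(0.9) = (0.9 - 0)/(1 - 0) × (0.9 - 2)/(1 - 2) × (0.9 - 3)/(1 - 3) = 1.039500
L_2(0.9) = (0.9 - 0)/(2 - 0) × (0.9 - 1)/(2 - 1) × (0.9 - 3)/(2 - 3) = -0.094500
L_3(0.9) = (0.9 - 0)/(3 - 0) × (0.9 - 1)/(3 - 1) × (0.9 - 2)/(3 - 2) = 0.016500

P(0.9) = 11×L_0(0.9) + (-2)×L_1(0.9) + 14×L_2(0.9) + (-8)×L_3(0.9)
P(0.9) = -3.110500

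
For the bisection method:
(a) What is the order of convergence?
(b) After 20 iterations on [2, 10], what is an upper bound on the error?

(a) Bisection has linear (order 1) convergence; the error is halved each step.

(b) Error bound = (b-a)/2^n = (10 - 2)/2^{20}
    = 8/2^{20}

(a) 1 (linear); (b) error ≤ 7.63e-06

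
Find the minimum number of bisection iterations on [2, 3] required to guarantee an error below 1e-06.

We need (b-a)/2^n ≤ 1e-06
(3 - 2)/2^n ≤ 1e-06
1/2^n ≤ 1e-06
2^n ≥ 1000000
n ≥ log₂(1000000) = 19.93
n ≥ 20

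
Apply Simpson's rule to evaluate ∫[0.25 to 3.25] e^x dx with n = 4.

f(x) = e^x
a = 0.25, b = 3.25, n = 4
h = (b - a)/n = 0.750000

Simpson's rule: (h/3)[f(x₀) + 4f(x₁) + 2f(x₂) + ... + f(xₙ)]

x_0 = 0.2500, f(x_0) = 1.284025, coefficient = 1
x_1 = 1.0000, f(x_1) = 2.718282, coefficient = 4
x_2 = 1.7500, f(x_2) = 5.754603, coefficient = 2
x_3 = 2.5000, f(x_3) = 12.182494, coefficient = 4
x_4 = 3.2500, f(x_4) = 25.790340, coefficient = 1

I ≈ (0.750000/3) × 98.186674 = 24.546668
Exact value: 24.506315
Error: 0.040354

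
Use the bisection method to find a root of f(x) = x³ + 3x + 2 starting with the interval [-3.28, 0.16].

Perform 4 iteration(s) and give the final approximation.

f(x) = x³ + 3x + 2
Initial interval: [-3.28, 0.16]

Iteration 1:
  c_1 = (-3.280000 + 0.160000)/2 = -1.560000
  f(c_1) = f(-1.560000) = -6.476416
  f(a) × f(c) ≥ 0, new interval: [-1.560000, 0.160000]
Iteration 2:
  c_2 = (-1.560000 + 0.160000)/2 = -0.700000
  f(c_2) = f(-0.700000) = -0.443000
  f(a) × f(c) ≥ 0, new interval: [-0.700000, 0.160000]
Iteration 3:
  c_3 = (-0.700000 + 0.160000)/2 = -0.270000
  f(c_3) = f(-0.270000) = 1.170317
  f(a) × f(c) < 0, new interval: [-0.700000, -0.270000]
Iteration 4:
  c_4 = (-0.700000 + (-0.270000))/2 = -0.485000
  f(c_4) = f(-0.485000) = 0.430916
  f(a) × f(c) < 0, new interval: [-0.700000, -0.485000]

After 4 iteration(s), the approximation is c_4 = -0.485000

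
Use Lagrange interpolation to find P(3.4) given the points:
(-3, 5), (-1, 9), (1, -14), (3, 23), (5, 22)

Lagrange interpolation formula:
P(x) = Σ yᵢ × Lᵢ(x)
where Lᵢ(x) = Π_{j≠i} (x - xⱼ)/(xᵢ - xⱼ)

L_0(3.4) = (3.4 - (-1))/(-3 - (-1)) × (3.4 - 1)/(-3 - 1) × (3.4 - 3)/(-3 - 3) × (3.4 - 5)/(-3 - 5) = -0.017600
L_1(3.4) = (3.4 - (-3))/(-1 - (-3)) × (3.4 - 1)/(-1 - 1) × (3.4 - 3)/(-1 - 3) × (3.4 - 5)/(-1 - 5) = 0.102400
L_2(3.4) = (3.4 - (-3))/(1 - (-3)) × (3.4 - (-1))/(1 - (-1)) × (3.4 - 3)/(1 - 3) × (3.4 - 5)/(1 - 5) = -0.281600
L_3(3.4) = (3.4 - (-3))/(3 - (-3)) × (3.4 - (-1))/(3 - (-1)) × (3.4 - 1)/(3 - 1) × (3.4 - 5)/(3 - 5) = 1.126400
L_4(3.4) = (3.4 - (-3))/(5 - (-3)) × (3.4 - (-1))/(5 - (-1)) × (3.4 - 1)/(5 - 1) × (3.4 - 3)/(5 - 3) = 0.070400

P(3.4) = 5×L_0(3.4) + 9×L_1(3.4) + (-14)×L_2(3.4) + 23×L_3(3.4) + 22×L_4(3.4)
P(3.4) = 32.232000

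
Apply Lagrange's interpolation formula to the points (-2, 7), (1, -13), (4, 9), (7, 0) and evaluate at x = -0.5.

Lagrange interpolation formula:
P(x) = Σ yᵢ × Lᵢ(x)
where Lᵢ(x) = Π_{j≠i} (x - xⱼ)/(xᵢ - xⱼ)

L_0(-0.5) = (-0.5 - 1)/(-2 - 1) × (-0.5 - 4)/(-2 - 4) × (-0.5 - 7)/(-2 - 7) = 0.312500
L_1(-0.5) = (-0.5 - (-2))/(1 - (-2)) × (-0.5 - 4)/(1 - 4) × (-0.5 - 7)/(1 - 7) = 0.937500
L_2(-0.5) = (-0.5 - (-2))/(4 - (-2)) × (-0.5 - 1)/(4 - 1) × (-0.5 - 7)/(4 - 7) = -0.312500
L_3(-0.5) = (-0.5 - (-2))/(7 - (-2)) × (-0.5 - 1)/(7 - 1) × (-0.5 - 4)/(7 - 4) = 0.062500

P(-0.5) = 7×L_0(-0.5) + (-13)×L_1(-0.5) + 9×L_2(-0.5) + 0×L_3(-0.5)
P(-0.5) = -12.812500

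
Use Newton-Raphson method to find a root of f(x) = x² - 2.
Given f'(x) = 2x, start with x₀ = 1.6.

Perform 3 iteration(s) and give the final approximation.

f(x) = x² - 2
f'(x) = 2x
x₀ = 1.6

Newton-Raphson formula: x_{n+1} = x_n - f(x_n)/f'(x_n)

Iteration 1:
  f(1.600000) = 0.560000
  f'(1.600000) = 3.200000
  x_1 = 1.600000 - 0.560000/3.200000 = 1.425000
Iteration 2:
  f(1.425000) = 0.030625
  f'(1.425000) = 2.850000
  x_2 = 1.425000 - 0.030625/2.850000 = 1.414254
Iteration 3:
  f(1.414254) = 0.000115
  f'(1.414254) = 2.828509
  x_3 = 1.414254 - 0.000115/2.828509 = 1.414214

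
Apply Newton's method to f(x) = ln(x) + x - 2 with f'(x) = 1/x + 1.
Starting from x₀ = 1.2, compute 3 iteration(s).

f(x) = ln(x) + x - 2
f'(x) = 1/x + 1
x₀ = 1.2

Newton-Raphson formula: x_{n+1} = x_n - f(x_n)/f'(x_n)

Iteration 1:
  f(1.200000) = -0.617678
  f'(1.200000) = 1.833333
  x_1 = 1.200000 - (-0.617678)/1.833333 = 1.536916
Iteration 2:
  f(1.536916) = -0.033307
  f'(1.536916) = 1.650654
  x_2 = 1.536916 - (-0.033307)/1.650654 = 1.557094
Iteration 3:
  f(1.557094) = -0.000085
  f'(1.557094) = 1.642222
  x_3 = 1.557094 - (-0.000085)/1.642222 = 1.557146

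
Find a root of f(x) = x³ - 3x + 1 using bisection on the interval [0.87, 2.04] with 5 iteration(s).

f(x) = x³ - 3x + 1
Initial interval: [0.87, 2.04]

Iteration 1:
  c_1 = (0.870000 + 2.040000)/2 = 1.455000
  f(c_1) = f(1.455000) = -0.284729
  f(a) × f(c) ≥ 0, new interval: [1.455000, 2.040000]
Iteration 2:
  c_2 = (1.455000 + 2.040000)/2 = 1.747500
  f(c_2) = f(1.747500) = 1.093939
  f(a) × f(c) < 0, new interval: [1.455000, 1.747500]
Iteration 3:
  c_3 = (1.455000 + 1.747500)/2 = 1.601250
  f(c_3) = f(1.601250) = 0.301858
  f(a) × f(c) < 0, new interval: [1.455000, 1.601250]
Iteration 4:
  c_4 = (1.455000 + 1.601250)/2 = 1.528125
  f(c_4) = f(1.528125) = -0.015949
  f(a) × f(c) ≥ 0, new interval: [1.528125, 1.601250]
Iteration 5:
  c_5 = (1.528125 + 1.601250)/2 = 1.564688
  f(c_5) = f(1.564688) = 0.136679
  f(a) × f(c) < 0, new interval: [1.528125, 1.564688]

After 5 iteration(s), the approximation is c_5 = 1.564688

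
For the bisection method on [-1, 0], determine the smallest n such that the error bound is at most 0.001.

We need (b-a)/2^n ≤ 0.001
(0 - (-1))/2^n ≤ 0.001
1/2^n ≤ 0.001
2^n ≥ 1000
n ≥ log₂(1000) = 9.97
n ≥ 10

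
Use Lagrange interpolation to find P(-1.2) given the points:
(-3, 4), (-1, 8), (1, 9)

Lagrange interpolation formula:
P(x) = Σ yᵢ × Lᵢ(x)
where Lᵢ(x) = Π_{j≠i} (x - xⱼ)/(xᵢ - xⱼ)

L_0(-1.2) = (-1.2 - (-1))/(-3 - (-1)) × (-1.2 - 1)/(-3 - 1) = 0.055000
L_1(-1.2) = (-1.2 - (-3))/(-1 - (-3)) × (-1.2 - 1)/(-1 - 1) = 0.990000
L_2(-1.2) = (-1.2 - (-3))/(1 - (-3)) × (-1.2 - (-1))/(1 - (-1)) = -0.045000

P(-1.2) = 4×L_0(-1.2) + 8×L_1(-1.2) + 9×L_2(-1.2)
P(-1.2) = 7.735000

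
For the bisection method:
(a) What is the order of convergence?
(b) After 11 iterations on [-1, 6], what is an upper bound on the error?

(a) Bisection has linear (order 1) convergence; the error is halved each step.

(b) Error bound = (b-a)/2^n = (6 - (-1))/2^{11}
    = 7/2^{11}

(a) 1 (linear); (b) error ≤ 3.42e-03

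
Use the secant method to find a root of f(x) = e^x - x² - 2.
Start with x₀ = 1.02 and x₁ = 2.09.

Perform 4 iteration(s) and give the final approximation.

f(x) = e^x - x² - 2
x₀ = 1.02, x₁ = 2.09

Secant formula: x_{n+1} = x_n - f(x_n)(x_n - x_{n-1})/(f(x_n) - f(x_{n-1}))

Iteration 1:
  f(1.020000) = -0.267205
  f(2.090000) = 1.716815
  x_2 = 2.090000 - 1.716815×(2.090000 - 1.020000)/(1.716815 - (-0.267205))
       = 1.164106
Iteration 2:
  f(2.090000) = 1.716815
  f(1.164106) = -0.152085
  x_3 = 1.164106 - (-0.152085)×(1.164106 - 2.090000)/(-0.152085 - 1.716815)
       = 1.239452
Iteration 3:
  f(1.164106) = -0.152085
  f(1.239452) = -0.082521
  x_4 = 1.239452 - (-0.082521)×(1.239452 - 1.164106)/(-0.082521 - (-0.152085))
       = 1.328832
Iteration 4:
  f(1.239452) = -0.082521
  f(1.328832) = 0.010835
  x_5 = 1.328832 - 0.010835×(1.328832 - 1.239452)/(0.010835 - (-0.082521))
       = 1.318458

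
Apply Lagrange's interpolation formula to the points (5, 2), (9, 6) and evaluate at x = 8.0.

Lagrange interpolation formula:
P(x) = Σ yᵢ × Lᵢ(x)
where Lᵢ(x) = Π_{j≠i} (x - xⱼ)/(xᵢ - xⱼ)

L_0(8.0) = (8.0 - 9)/(5 - 9) = 0.250000
L_1(8.0) = (8.0 - 5)/(9 - 5) = 0.750000

P(8.0) = 2×L_0(8.0) + 6×L_1(8.0)
P(8.0) = 5.000000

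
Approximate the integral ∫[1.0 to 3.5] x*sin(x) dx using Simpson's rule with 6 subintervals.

f(x) = x*sin(x)
a = 1.0, b = 3.5, n = 6
h = (b - a)/n = 0.416667

Simpson's rule: (h/3)[f(x₀) + 4f(x₁) + 2f(x₂) + ... + f(xₙ)]

x_0 = 1.0000, f(x_0) = 0.841471, coefficient = 1
x_1 = 1.4167, f(x_1) = 1.399873, coefficient = 4
x_2 = 1.8333, f(x_2) = 1.770514, coefficient = 2
x_3 = 2.2500, f(x_3) = 1.750665, coefficient = 4
x_4 = 2.6667, f(x_4) = 1.219394, coefficient = 2
x_5 = 3.0833, f(x_5) = 0.179531, coefficient = 4
x_6 = 3.5000, f(x_6) = -1.227741, coefficient = 1

I ≈ (0.416667/3) × 18.913819 = 2.626919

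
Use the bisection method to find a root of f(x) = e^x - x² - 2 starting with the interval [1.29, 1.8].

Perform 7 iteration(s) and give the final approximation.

f(x) = e^x - x² - 2
Initial interval: [1.29, 1.8]

Iteration 1:
  c_1 = (1.290000 + 1.800000)/2 = 1.545000
  f(c_1) = f(1.545000) = 0.300947
  f(a) × f(c) < 0, new interval: [1.290000, 1.545000]
Iteration 2:
  c_2 = (1.290000 + 1.545000)/2 = 1.417500
  f(c_2) = f(1.417500) = 0.117484
  f(a) × f(c) < 0, new interval: [1.290000, 1.417500]
Iteration 3:
  c_3 = (1.290000 + 1.417500)/2 = 1.353750
  f(c_3) = f(1.353750) = 0.039279
  f(a) × f(c) < 0, new interval: [1.290000, 1.353750]
Iteration 4:
  c_4 = (1.290000 + 1.353750)/2 = 1.321875
  f(c_4) = f(1.321875) = 0.003093
  f(a) × f(c) < 0, new interval: [1.290000, 1.321875]
Iteration 5:
  c_5 = (1.290000 + 1.321875)/2 = 1.305937
  f(c_5) = f(1.305937) = -0.014325
  f(a) × f(c) ≥ 0, new interval: [1.305937, 1.321875]
Iteration 6:
  c_6 = (1.305937 + 1.321875)/2 = 1.313906
  f(c_6) = f(1.313906) = -0.005670
  f(a) × f(c) ≥ 0, new interval: [1.313906, 1.321875]
Iteration 7:
  c_7 = (1.313906 + 1.321875)/2 = 1.317891
  f(c_7) = f(1.317891) = -0.001302
  f(a) × f(c) ≥ 0, new interval: [1.317891, 1.321875]

After 7 iteration(s), the approximation is c_7 = 1.317891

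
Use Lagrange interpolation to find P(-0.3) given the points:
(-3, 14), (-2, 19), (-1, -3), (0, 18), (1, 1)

Lagrange interpolation formula:
P(x) = Σ yᵢ × Lᵢ(x)
where Lᵢ(x) = Π_{j≠i} (x - xⱼ)/(xᵢ - xⱼ)

L_0(-0.3) = (-0.3 - (-2))/(-3 - (-2)) × (-0.3 - (-1))/(-3 - (-1)) × (-0.3 - 0)/(-3 - 0) × (-0.3 - 1)/(-3 - 1) = 0.019337
L_1(-0.3) = (-0.3 - (-3))/(-2 - (-3)) × (-0.3 - (-1))/(-2 - (-1)) × (-0.3 - 0)/(-2 - 0) × (-0.3 - 1)/(-2 - 1) = -0.122850
L_2(-0.3) = (-0.3 - (-3))/(-1 - (-3)) × (-0.3 - (-2))/(-1 - (-2)) × (-0.3 - 0)/(-1 - 0) × (-0.3 - 1)/(-1 - 1) = 0.447525
L_3(-0.3) = (-0.3 - (-3))/(0 - (-3)) × (-0.3 - (-2))/(0 - (-2)) × (-0.3 - (-1))/(0 - (-1)) × (-0.3 - 1)/(0 - 1) = 0.696150
L_4(-0.3) = (-0.3 - (-3))/(1 - (-3)) × (-0.3 - (-2))/(1 - (-2)) × (-0.3 - (-1))/(1 - (-1)) × (-0.3 - 0)/(1 - 0) = -0.040162

P(-0.3) = 14×L_0(-0.3) + 19×L_1(-0.3) + (-3)×L_2(-0.3) + 18×L_3(-0.3) + 1×L_4(-0.3)
P(-0.3) = 9.084538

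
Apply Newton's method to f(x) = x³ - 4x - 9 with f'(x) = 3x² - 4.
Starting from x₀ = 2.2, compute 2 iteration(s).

f(x) = x³ - 4x - 9
f'(x) = 3x² - 4
x₀ = 2.2

Newton-Raphson formula: x_{n+1} = x_n - f(x_n)/f'(x_n)

Iteration 1:
  f(2.200000) = -7.152000
  f'(2.200000) = 10.520000
  x_1 = 2.200000 - (-7.152000)/10.520000 = 2.879848
Iteration 2:
  f(2.879848) = 3.364696
  f'(2.879848) = 20.880572
  x_2 = 2.879848 - 3.364696/20.880572 = 2.718708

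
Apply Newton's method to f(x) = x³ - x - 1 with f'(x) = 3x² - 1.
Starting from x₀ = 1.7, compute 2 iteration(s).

f(x) = x³ - x - 1
f'(x) = 3x² - 1
x₀ = 1.7

Newton-Raphson formula: x_{n+1} = x_n - f(x_n)/f'(x_n)

Iteration 1:
  f(1.700000) = 2.213000
  f'(1.700000) = 7.670000
  x_1 = 1.700000 - 2.213000/7.670000 = 1.411473
Iteration 2:
  f(1.411473) = 0.400544
  f'(1.411473) = 4.976770
  x_2 = 1.411473 - 0.400544/4.976770 = 1.330991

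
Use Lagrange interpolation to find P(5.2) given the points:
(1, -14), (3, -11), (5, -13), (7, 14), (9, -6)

Lagrange interpolation formula:
P(x) = Σ yᵢ × Lᵢ(x)
where Lᵢ(x) = Π_{j≠i} (x - xⱼ)/(xᵢ - xⱼ)

L_0(5.2) = (5.2 - 3)/(1 - 3) × (5.2 - 5)/(1 - 5) × (5.2 - 7)/(1 - 7) × (5.2 - 9)/(1 - 9) = 0.007838
L_1(5.2) = (5.2 - 1)/(3 - 1) × (5.2 - 5)/(3 - 5) × (5.2 - 7)/(3 - 7) × (5.2 - 9)/(3 - 9) = -0.059850
L_2(5.2) = (5.2 - 1)/(5 - 1) × (5.2 - 3)/(5 - 3) × (5.2 - 7)/(5 - 7) × (5.2 - 9)/(5 - 9) = 0.987525
L_3(5.2) = (5.2 - 1)/(7 - 1) × (5.2 - 3)/(7 - 3) × (5.2 - 5)/(7 - 5) × (5.2 - 9)/(7 - 9) = 0.073150
L_4(5.2) = (5.2 - 1)/(9 - 1) × (5.2 - 3)/(9 - 3) × (5.2 - 5)/(9 - 5) × (5.2 - 7)/(9 - 7) = -0.008663

P(5.2) = (-14)×L_0(5.2) + (-11)×L_1(5.2) + (-13)×L_2(5.2) + 14×L_3(5.2) + (-6)×L_4(5.2)
P(5.2) = -11.213125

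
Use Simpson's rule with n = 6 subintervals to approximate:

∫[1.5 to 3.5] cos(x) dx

f(x) = cos(x)
a = 1.5, b = 3.5, n = 6
h = (b - a)/n = 0.333333

Simpson's rule: (h/3)[f(x₀) + 4f(x₁) + 2f(x₂) + ... + f(xₙ)]

x_0 = 1.5000, f(x_0) = 0.070737, coefficient = 1
x_1 = 1.8333, f(x_1) = -0.259531, coefficient = 4
x_2 = 2.1667, f(x_2) = -0.561229, coefficient = 2
x_3 = 2.5000, f(x_3) = -0.801144, coefficient = 4
x_4 = 2.8333, f(x_4) = -0.952863, coefficient = 2
x_5 = 3.1667, f(x_5) = -0.999686, coefficient = 4
x_6 = 3.5000, f(x_6) = -0.936457, coefficient = 1

I ≈ (0.333333/3) × -12.135347 = -1.348372
Exact value: -1.348278
Error: 0.000094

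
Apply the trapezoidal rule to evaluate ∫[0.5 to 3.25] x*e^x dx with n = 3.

f(x) = x*e^x
a = 0.5, b = 3.25, n = 3
h = (b - a)/n = 0.916667

Trapezoidal rule: (h/2)[f(x₀) + 2f(x₁) + 2f(x₂) + ... + f(xₙ)]

x_0 = 0.5000, f(x_0) = 0.824361, coefficient = 1
x_1 = 1.4167, f(x_1) = 5.841417, coefficient = 2
x_2 = 2.3333, f(x_2) = 24.061937, coefficient = 2
x_3 = 3.2500, f(x_3) = 83.818605, coefficient = 1

I ≈ (0.916667/2) × 144.449672 = 66.206100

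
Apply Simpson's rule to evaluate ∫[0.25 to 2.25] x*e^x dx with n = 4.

f(x) = x*e^x
a = 0.25, b = 2.25, n = 4
h = (b - a)/n = 0.500000

Simpson's rule: (h/3)[f(x₀) + 4f(x₁) + 2f(x₂) + ... + f(xₙ)]

x_0 = 0.2500, f(x_0) = 0.321006, coefficient = 1
x_1 = 0.7500, f(x_1) = 1.587750, coefficient = 4
x_2 = 1.2500, f(x_2) = 4.362929, coefficient = 2
x_3 = 1.7500, f(x_3) = 10.070555, coefficient = 4
x_4 = 2.2500, f(x_4) = 21.347406, coefficient = 1

I ≈ (0.500000/3) × 77.027488 = 12.837915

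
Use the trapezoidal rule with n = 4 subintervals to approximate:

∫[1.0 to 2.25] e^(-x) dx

f(x) = e^(-x)
a = 1.0, b = 2.25, n = 4
h = (b - a)/n = 0.312500

Trapezoidal rule: (h/2)[f(x₀) + 2f(x₁) + 2f(x₂) + ... + f(xₙ)]

x_0 = 1.0000, f(x_0) = 0.367879, coefficient = 1
x_1 = 1.3125, f(x_1) = 0.269146, coefficient = 2
x_2 = 1.6250, f(x_2) = 0.196912, coefficient = 2
x_3 = 1.9375, f(x_3) = 0.144064, coefficient = 2
x_4 = 2.2500, f(x_4) = 0.105399, coefficient = 1

I ≈ (0.312500/2) × 1.693522 = 0.264613
Exact value: 0.262480
Error: 0.002133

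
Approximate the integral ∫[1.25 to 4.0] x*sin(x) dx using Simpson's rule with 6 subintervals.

f(x) = x*sin(x)
a = 1.25, b = 4.0, n = 6
h = (b - a)/n = 0.458333

Simpson's rule: (h/3)[f(x₀) + 4f(x₁) + 2f(x₂) + ... + f(xₙ)]

x_0 = 1.2500, f(x_0) = 1.186231, coefficient = 1
x_1 = 1.7083, f(x_1) = 1.692201, coefficient = 4
x_2 = 2.1667, f(x_2) = 1.793264, coefficient = 2
x_3 = 2.6250, f(x_3) = 1.296541, coefficient = 4
x_4 = 3.0833, f(x_4) = 0.179531, coefficient = 2
x_5 = 3.5417, f(x_5) = -1.379431, coefficient = 4
x_6 = 4.0000, f(x_6) = -3.027210, coefficient = 1

I ≈ (0.458333/3) × 8.541853 = 1.305005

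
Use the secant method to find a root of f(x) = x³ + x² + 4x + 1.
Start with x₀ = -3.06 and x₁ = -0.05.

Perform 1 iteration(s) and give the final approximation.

f(x) = x³ + x² + 4x + 1
x₀ = -3.06, x₁ = -0.05

Secant formula: x_{n+1} = x_n - f(x_n)(x_n - x_{n-1})/(f(x_n) - f(x_{n-1}))

Iteration 1:
  f(-3.060000) = -30.529016
  f(-0.050000) = 0.802375
  x_2 = -0.050000 - 0.802375×(-0.050000 - (-3.060000))/(0.802375 - (-30.529016))
       = -0.127084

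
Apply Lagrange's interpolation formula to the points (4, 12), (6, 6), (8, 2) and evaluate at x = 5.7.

Lagrange interpolation formula:
P(x) = Σ yᵢ × Lᵢ(x)
where Lᵢ(x) = Π_{j≠i} (x - xⱼ)/(xᵢ - xⱼ)

L_0(5.7) = (5.7 - 6)/(4 - 6) × (5.7 - 8)/(4 - 8) = 0.086250
L_1(5.7) = (5.7 - 4)/(6 - 4) × (5.7 - 8)/(6 - 8) = 0.977500
L_2(5.7) = (5.7 - 4)/(8 - 4) × (5.7 - 6)/(8 - 6) = -0.063750

P(5.7) = 12×L_0(5.7) + 6×L_1(5.7) + 2×L_2(5.7)
P(5.7) = 6.772500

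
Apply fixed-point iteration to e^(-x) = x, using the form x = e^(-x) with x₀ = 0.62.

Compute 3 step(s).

Equation: e^(-x) = x
Fixed-point form: x = e^(-x)
x₀ = 0.62

x_1 = g(0.620000) = 0.537944
x_2 = g(0.537944) = 0.583947
x_3 = g(0.583947) = 0.557693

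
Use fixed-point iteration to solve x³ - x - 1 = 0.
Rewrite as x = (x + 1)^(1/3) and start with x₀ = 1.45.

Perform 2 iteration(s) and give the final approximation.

Equation: x³ - x - 1 = 0
Fixed-point form: x = (x + 1)^(1/3)
x₀ = 1.45

x_1 = g(1.450000) = 1.348100
x_2 = g(1.348100) = 1.329144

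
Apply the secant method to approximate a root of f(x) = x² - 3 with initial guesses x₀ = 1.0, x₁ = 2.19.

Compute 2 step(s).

f(x) = x² - 3
x₀ = 1.0, x₁ = 2.19

Secant formula: x_{n+1} = x_n - f(x_n)(x_n - x_{n-1})/(f(x_n) - f(x_{n-1}))

Iteration 1:
  f(1.000000) = -2.000000
  f(2.190000) = 1.796100
  x_2 = 2.190000 - 1.796100×(2.190000 - 1.000000)/(1.796100 - (-2.000000))
       = 1.626959
Iteration 2:
  f(2.190000) = 1.796100
  f(1.626959) = -0.353004
  x_3 = 1.626959 - (-0.353004)×(1.626959 - 2.190000)/(-0.353004 - 1.796100)
       = 1.719442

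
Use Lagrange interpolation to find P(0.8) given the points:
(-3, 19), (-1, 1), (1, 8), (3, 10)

Lagrange interpolation formula:
P(x) = Σ yᵢ × Lᵢ(x)
where Lᵢ(x) = Π_{j≠i} (x - xⱼ)/(xᵢ - xⱼ)

L_0(0.8) = (0.8 - (-1))/(-3 - (-1)) × (0.8 - 1)/(-3 - 1) × (0.8 - 3)/(-3 - 3) = -0.016500
L_1(0.8) = (0.8 - (-3))/(-1 - (-3)) × (0.8 - 1)/(-1 - 1) × (0.8 - 3)/(-1 - 3) = 0.104500
L_2(0.8) = (0.8 - (-3))/(1 - (-3)) × (0.8 - (-1))/(1 - (-1)) × (0.8 - 3)/(1 - 3) = 0.940500
L_3(0.8) = (0.8 - (-3))/(3 - (-3)) × (0.8 - (-1))/(3 - (-1)) × (0.8 - 1)/(3 - 1) = -0.028500

P(0.8) = 19×L_0(0.8) + 1×L_1(0.8) + 8×L_2(0.8) + 10×L_3(0.8)
P(0.8) = 7.030000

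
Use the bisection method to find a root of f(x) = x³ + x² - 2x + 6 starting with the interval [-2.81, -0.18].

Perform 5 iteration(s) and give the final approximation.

f(x) = x³ + x² - 2x + 6
Initial interval: [-2.81, -0.18]

Iteration 1:
  c_1 = (-2.810000 + (-0.180000))/2 = -1.495000
  f(c_1) = f(-1.495000) = 7.883663
  f(a) × f(c) < 0, new interval: [-2.810000, -1.495000]
Iteration 2:
  c_2 = (-2.810000 + (-1.495000))/2 = -2.152500
  f(c_2) = f(-2.152500) = 4.965172
  f(a) × f(c) < 0, new interval: [-2.810000, -2.152500]
Iteration 3:
  c_3 = (-2.810000 + (-2.152500))/2 = -2.481250
  f(c_3) = f(-2.481250) = 1.843034
  f(a) × f(c) < 0, new interval: [-2.810000, -2.481250]
Iteration 4:
  c_4 = (-2.810000 + (-2.481250))/2 = -2.645625
  f(c_4) = f(-2.645625) = -0.227025
  f(a) × f(c) ≥ 0, new interval: [-2.645625, -2.481250]
Iteration 5:
  c_5 = (-2.645625 + (-2.481250))/2 = -2.563438
  f(c_5) = f(-2.563438) = 0.853196
  f(a) × f(c) < 0, new interval: [-2.645625, -2.563438]

After 5 iteration(s), the approximation is c_5 = -2.563438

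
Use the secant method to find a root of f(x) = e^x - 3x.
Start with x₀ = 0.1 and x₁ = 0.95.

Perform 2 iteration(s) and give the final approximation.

f(x) = e^x - 3x
x₀ = 0.1, x₁ = 0.95

Secant formula: x_{n+1} = x_n - f(x_n)(x_n - x_{n-1})/(f(x_n) - f(x_{n-1}))

Iteration 1:
  f(0.100000) = 0.805171
  f(0.950000) = -0.264290
  x_2 = 0.950000 - (-0.264290)×(0.950000 - 0.100000)/(-0.264290 - 0.805171)
       = 0.739944
Iteration 2:
  f(0.950000) = -0.264290
  f(0.739944) = -0.124014
  x_3 = 0.739944 - (-0.124014)×(0.739944 - 0.950000)/(-0.124014 - (-0.264290))
       = 0.554240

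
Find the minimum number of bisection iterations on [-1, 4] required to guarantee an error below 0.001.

We need (b-a)/2^n ≤ 0.001
(4 - (-1))/2^n ≤ 0.001
5/2^n ≤ 0.001
2^n ≥ 5000
n ≥ log₂(5000) = 12.29
n ≥ 13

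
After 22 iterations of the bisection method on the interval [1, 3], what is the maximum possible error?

Bisection error bound: |error| ≤ (b-a)/2^n
|error| ≤ (3 - 1)/2^22 = 2/2^22
|error| ≤ 0.0000004768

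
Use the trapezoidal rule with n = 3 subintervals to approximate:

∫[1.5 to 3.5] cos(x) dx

f(x) = cos(x)
a = 1.5, b = 3.5, n = 3
h = (b - a)/n = 0.666667

Trapezoidal rule: (h/2)[f(x₀) + 2f(x₁) + 2f(x₂) + ... + f(xₙ)]

x_0 = 1.5000, f(x_0) = 0.070737, coefficient = 1
x_1 = 2.1667, f(x_1) = -0.561229, coefficient = 2
x_2 = 2.8333, f(x_2) = -0.952863, coefficient = 2
x_3 = 3.5000, f(x_3) = -0.936457, coefficient = 1

I ≈ (0.666667/2) × -3.893904 = -1.297968
Exact value: -1.348278
Error: 0.050310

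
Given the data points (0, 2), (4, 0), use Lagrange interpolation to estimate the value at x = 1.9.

Lagrange interpolation formula:
P(x) = Σ yᵢ × Lᵢ(x)
where Lᵢ(x) = Π_{j≠i} (x - xⱼ)/(xᵢ - xⱼ)

L_0(1.9) = (1.9 - 4)/(0 - 4) = 0.525000
L_1(1.9) = (1.9 - 0)/(4 - 0) = 0.475000

P(1.9) = 2×L_0(1.9) + 0×L_1(1.9)
P(1.9) = 1.050000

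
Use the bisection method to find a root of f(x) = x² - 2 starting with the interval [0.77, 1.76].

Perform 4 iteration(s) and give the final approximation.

f(x) = x² - 2
Initial interval: [0.77, 1.76]

Iteration 1:
  c_1 = (0.770000 + 1.760000)/2 = 1.265000
  f(c_1) = f(1.265000) = -0.399775
  f(a) × f(c) ≥ 0, new interval: [1.265000, 1.760000]
Iteration 2:
  c_2 = (1.265000 + 1.760000)/2 = 1.512500
  f(c_2) = f(1.512500) = 0.287656
  f(a) × f(c) < 0, new interval: [1.265000, 1.512500]
Iteration 3:
  c_3 = (1.265000 + 1.512500)/2 = 1.388750
  f(c_3) = f(1.388750) = -0.071373
  f(a) × f(c) ≥ 0, new interval: [1.388750, 1.512500]
Iteration 4:
  c_4 = (1.388750 + 1.512500)/2 = 1.450625
  f(c_4) = f(1.450625) = 0.104313
  f(a) × f(c) < 0, new interval: [1.388750, 1.450625]

After 4 iteration(s), the approximation is c_4 = 1.450625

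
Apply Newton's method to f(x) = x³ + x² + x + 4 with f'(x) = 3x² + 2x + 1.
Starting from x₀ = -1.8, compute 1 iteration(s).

f(x) = x³ + x² + x + 4
f'(x) = 3x² + 2x + 1
x₀ = -1.8

Newton-Raphson formula: x_{n+1} = x_n - f(x_n)/f'(x_n)

Iteration 1:
  f(-1.800000) = -0.392000
  f'(-1.800000) = 7.120000
  x_1 = -1.800000 - (-0.392000)/7.120000 = -1.744944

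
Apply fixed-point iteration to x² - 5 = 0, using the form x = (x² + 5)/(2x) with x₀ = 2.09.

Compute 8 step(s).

Equation: x² - 5 = 0
Fixed-point form: x = (x² + 5)/(2x)
x₀ = 2.09

x_1 = g(2.090000) = 2.241172
x_2 = g(2.241172) = 2.236074
x_3 = g(2.236074) = 2.236068
x_4 = g(2.236068) = 2.236068
x_5 = g(2.236068) = 2.236068
x_6 = g(2.236068) = 2.236068
x_7 = g(2.236068) = 2.236068
x_8 = g(2.236068) = 2.236068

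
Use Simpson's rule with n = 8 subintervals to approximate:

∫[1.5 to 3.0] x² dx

f(x) = x²
a = 1.5, b = 3.0, n = 8
h = (b - a)/n = 0.187500

Simpson's rule: (h/3)[f(x₀) + 4f(x₁) + 2f(x₂) + ... + f(xₙ)]

x_0 = 1.5000, f(x_0) = 2.250000, coefficient = 1
x_1 = 1.6875, f(x_1) = 2.847656, coefficient = 4
x_2 = 1.8750, f(x_2) = 3.515625, coefficient = 2
x_3 = 2.0625, f(x_3) = 4.253906, coefficient = 4
x_4 = 2.2500, f(x_4) = 5.062500, coefficient = 2
x_5 = 2.4375, f(x_5) = 5.941406, coefficient = 4
x_6 = 2.6250, f(x_6) = 6.890625, coefficient = 2
x_7 = 2.8125, f(x_7) = 7.910156, coefficient = 4
x_8 = 3.0000, f(x_8) = 9.000000, coefficient = 1

I ≈ (0.187500/3) × 126.000000 = 7.875000
Exact value: 7.875000
Error: 0.000000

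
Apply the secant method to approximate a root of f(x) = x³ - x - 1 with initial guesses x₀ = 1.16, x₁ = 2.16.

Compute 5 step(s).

f(x) = x³ - x - 1
x₀ = 1.16, x₁ = 2.16

Secant formula: x_{n+1} = x_n - f(x_n)(x_n - x_{n-1})/(f(x_n) - f(x_{n-1}))

Iteration 1:
  f(1.160000) = -0.599104
  f(2.160000) = 6.917696
  x_2 = 2.160000 - 6.917696×(2.160000 - 1.160000)/(6.917696 - (-0.599104))
       = 1.239702
Iteration 2:
  f(2.160000) = 6.917696
  f(1.239702) = -0.334452
  x_3 = 1.239702 - (-0.334452)×(1.239702 - 2.160000)/(-0.334452 - 6.917696)
       = 1.282144
Iteration 3:
  f(1.239702) = -0.334452
  f(1.282144) = -0.174436
  x_4 = 1.282144 - (-0.174436)×(1.282144 - 1.239702)/(-0.174436 - (-0.334452))
       = 1.328411
Iteration 4:
  f(1.282144) = -0.174436
  f(1.328411) = 0.015802
  x_5 = 1.328411 - 0.015802×(1.328411 - 1.282144)/(0.015802 - (-0.174436))
       = 1.324567
Iteration 5:
  f(1.328411) = 0.015802
  f(1.324567) = -0.000642
  x_6 = 1.324567 - (-0.000642)×(1.324567 - 1.328411)/(-0.000642 - 0.015802)
       = 1.324717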